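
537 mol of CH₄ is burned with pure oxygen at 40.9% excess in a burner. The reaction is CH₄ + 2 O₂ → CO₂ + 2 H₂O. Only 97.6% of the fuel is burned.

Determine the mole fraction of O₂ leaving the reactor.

Stoichiometric O₂ = 2 × 537 = 1074 mol; O₂ fed = 1074 × 1.409 = 1513 mol.
Fuel reacted = 0.976 × 537 → ξ = 524.1 mol.
Outlet (n = n₀ + ν ξ):
  CH₄: 537 − 1(524.1) = 12.89
  O₂: 1513 − 2(524.1) = 465
  CO₂: 0 + 1(524.1) = 524.1
  H₂O: 0 + 2(524.1) = 1048
Total out = 2050 mol; y_O₂ = 465 / 2050 = 0.2268.

0.227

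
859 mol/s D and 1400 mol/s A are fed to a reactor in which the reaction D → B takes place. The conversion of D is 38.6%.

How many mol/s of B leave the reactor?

332 mol/s

D reacted = 0.386 × 859 = 331.6 mol/s; ν_D = −1, so ξ = 331.6/1 = 331.6 mol/s.
Outlet amounts (n = n₀ + ν ξ):
  D: 859 − 1(331.6) = 527.4
  B: 0 + 1(331.6) = 331.6
  A: 1400 (inert)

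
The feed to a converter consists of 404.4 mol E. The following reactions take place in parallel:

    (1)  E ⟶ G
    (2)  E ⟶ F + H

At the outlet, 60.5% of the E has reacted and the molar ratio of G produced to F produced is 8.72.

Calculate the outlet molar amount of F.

Conversion of E: E consumed = 0.605 × 404.4 = 244.7 mol = 1ξ₁ + 1ξ₂.
Selectivity: 1ξ₁ / (1ξ₂) = 8.72 → ξ₁ = 8.72 ξ₂.
Substitute: (1·8.72 + 1) ξ₂ = 244.7 → ξ₂ = 25.17 mol, ξ₁ = 219.5 mol.
Outlet amounts (n = n₀ + Σ ν·ξ):
  E: 404.4 − 1(219.5) − 1(25.17) = 159.7
  G: 0 + 1(219.5) = 219.5
  F: 0 + 1(25.17) = 25.17
  H: 0 + 1(25.17) = 25.17

25.2 mol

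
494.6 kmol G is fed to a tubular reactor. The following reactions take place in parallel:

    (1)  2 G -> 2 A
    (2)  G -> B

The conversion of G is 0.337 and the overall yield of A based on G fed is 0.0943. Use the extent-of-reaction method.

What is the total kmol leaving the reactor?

495 kmol

Yield of A: 2ξ₁ / 494.6 = 0.0943 → ξ₁ = 23.32 kmol.
Conversion of G: 2ξ₁ + 1ξ₂ = 0.337 × 494.6 = 166.7 → ξ₂ = 120 kmol.
Outlet amounts (n = n₀ + Σ ν·ξ):
  G: 494.6 − 2(23.32) − 1(120) = 327.9
  A: 0 + 2(23.32) = 46.64
  B: 0 + 1(120) = 120
Total out = 327.9 + 46.64 + 120 = 494.6 kmol.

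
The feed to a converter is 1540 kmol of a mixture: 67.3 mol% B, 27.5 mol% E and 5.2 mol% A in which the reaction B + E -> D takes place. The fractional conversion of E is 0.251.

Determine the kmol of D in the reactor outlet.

E reacted = 0.251 × 423.5 = 106.3 kmol; ν_E = −1, so ξ = 106.3/1 = 106.3 kmol.
Outlet amounts (n = n₀ + ν ξ):
  B: 1036 − 1(106.3) = 930.1
  E: 423.5 − 1(106.3) = 317.2
  D: 0 + 1(106.3) = 106.3
  A: 80.08 (inert)

106 kmol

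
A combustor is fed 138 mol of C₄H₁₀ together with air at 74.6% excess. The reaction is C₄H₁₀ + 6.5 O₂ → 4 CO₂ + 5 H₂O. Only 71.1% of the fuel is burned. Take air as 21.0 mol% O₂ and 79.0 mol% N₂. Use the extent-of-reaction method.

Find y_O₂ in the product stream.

Stoichiometric O₂ = 6.5 × 138 = 897 mol; O₂ fed = 897 × 1.746 = 1566 mol.
N₂ fed = 1566 × 79/21 = 5892 mol.
Fuel reacted = 0.711 × 138 → ξ = 98.12 mol.
Outlet (n = n₀ + ν ξ):
  C₄H₁₀: 138 − 1(98.12) = 39.88
  O₂: 1566 − 6.5(98.12) = 928.4
  N₂: 5892 (inert)
  CO₂: 0 + 4(98.12) = 392.5
  H₂O: 0 + 5(98.12) = 490.6
Total out = 7743 mol; y_O₂ = 928.4 / 7743 = 0.1199.

0.12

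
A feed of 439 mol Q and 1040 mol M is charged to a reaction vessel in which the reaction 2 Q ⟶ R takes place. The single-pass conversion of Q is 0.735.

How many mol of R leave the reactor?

Q reacted = 0.735 × 439 = 322.7 mol; ν_Q = −2, so ξ = 322.7/2 = 161.3 mol.
Outlet amounts (n = n₀ + ν ξ):
  Q: 439 − 2(161.3) = 116.3
  R: 0 + 1(161.3) = 161.3
  M: 1040 (inert)

161 mol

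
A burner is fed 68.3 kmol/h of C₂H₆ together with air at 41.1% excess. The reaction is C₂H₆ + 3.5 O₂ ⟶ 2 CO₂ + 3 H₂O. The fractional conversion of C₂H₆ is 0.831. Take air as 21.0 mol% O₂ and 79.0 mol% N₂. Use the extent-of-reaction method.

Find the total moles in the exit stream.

Stoichiometric O₂ = 3.5 × 68.3 = 239 kmol/h; O₂ fed = 239 × 1.411 = 337.3 kmol/h.
N₂ fed = 337.3 × 79/21 = 1269 kmol/h.
Fuel reacted = 0.831 × 68.3 → ξ = 56.76 kmol/h.
Outlet (n = n₀ + ν ξ):
  C₂H₆: 68.3 − 1(56.76) = 11.54
  O₂: 337.3 − 3.5(56.76) = 138.6
  N₂: 1269 (inert)
  CO₂: 0 + 2(56.76) = 113.5
  H₂O: 0 + 3(56.76) = 170.3
Total out = 11.54 + 138.6 + 1269 + 113.5 + 170.3 = 1703 kmol/h.

1700 kmol/h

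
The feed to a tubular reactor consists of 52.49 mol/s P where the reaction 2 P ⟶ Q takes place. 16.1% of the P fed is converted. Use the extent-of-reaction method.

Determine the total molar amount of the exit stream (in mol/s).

P reacted = 0.161 × 52.49 = 8.451 mol/s; ν_P = −2, so ξ = 8.451/2 = 4.225 mol/s.
Outlet amounts (n = n₀ + ν ξ):
  P: 52.49 − 2(4.225) = 44.04
  Q: 0 + 1(4.225) = 4.225
Total out = 44.04 + 4.225 = 48.26 mol/s.

48.3 mol/s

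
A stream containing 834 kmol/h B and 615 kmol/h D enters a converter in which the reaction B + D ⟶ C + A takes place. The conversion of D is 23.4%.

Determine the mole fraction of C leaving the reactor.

0.0993

D reacted = 0.234 × 615 = 143.9 kmol/h; ν_D = −1, so ξ = 143.9/1 = 143.9 kmol/h.
Outlet amounts (n = n₀ + ν ξ):
  B: 834 − 1(143.9) = 690.1
  D: 615 − 1(143.9) = 471.1
  C: 0 + 1(143.9) = 143.9
  A: 0 + 1(143.9) = 143.9
Total out = 1449 kmol/h; y_C = 143.9 / 1449 = 0.09932.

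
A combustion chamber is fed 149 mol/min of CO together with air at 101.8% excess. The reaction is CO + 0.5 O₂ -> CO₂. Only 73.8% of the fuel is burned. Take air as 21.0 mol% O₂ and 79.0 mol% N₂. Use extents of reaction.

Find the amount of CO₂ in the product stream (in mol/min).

Stoichiometric O₂ = 0.5 × 149 = 74.5 mol/min; O₂ fed = 74.5 × 2.018 = 150.3 mol/min.
N₂ fed = 150.3 × 79/21 = 565.6 mol/min.
Fuel reacted = 0.738 × 149 → ξ = 110 mol/min.
Outlet (n = n₀ + ν ξ):
  CO: 149 − 1(110) = 39.04
  O₂: 150.3 − 0.5(110) = 95.36
  N₂: 565.6 (inert)
  CO₂: 0 + 1(110) = 110

110 mol/min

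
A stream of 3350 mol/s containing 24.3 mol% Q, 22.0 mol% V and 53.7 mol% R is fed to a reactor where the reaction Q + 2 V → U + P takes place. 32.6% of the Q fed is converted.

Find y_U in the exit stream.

Q reacted = 0.326 × 814 = 265.4 mol/s; ν_Q = −1, so ξ = 265.4/1 = 265.4 mol/s.
Outlet amounts (n = n₀ + ν ξ):
  Q: 814 − 1(265.4) = 548.7
  V: 737 − 2(265.4) = 206.2
  U: 0 + 1(265.4) = 265.4
  P: 0 + 1(265.4) = 265.4
  R: 1799 (inert)
Total out = 3085 mol/s; y_U = 265.4 / 3085 = 0.08603.

0.086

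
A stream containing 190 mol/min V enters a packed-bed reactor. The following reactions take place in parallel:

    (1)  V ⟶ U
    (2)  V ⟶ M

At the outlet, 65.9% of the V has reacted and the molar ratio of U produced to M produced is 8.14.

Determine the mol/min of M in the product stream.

13.7 mol/min

Conversion of V: V consumed = 0.659 × 190 = 125.2 mol/min = 1ξ₁ + 1ξ₂.
Selectivity: 1ξ₁ / (1ξ₂) = 8.14 → ξ₁ = 8.14 ξ₂.
Substitute: (1·8.14 + 1) ξ₂ = 125.2 → ξ₂ = 13.7 mol/min, ξ₁ = 111.5 mol/min.
Outlet amounts (n = n₀ + Σ ν·ξ):
  V: 190 − 1(111.5) − 1(13.7) = 64.79
  U: 0 + 1(111.5) = 111.5
  M: 0 + 1(13.7) = 13.7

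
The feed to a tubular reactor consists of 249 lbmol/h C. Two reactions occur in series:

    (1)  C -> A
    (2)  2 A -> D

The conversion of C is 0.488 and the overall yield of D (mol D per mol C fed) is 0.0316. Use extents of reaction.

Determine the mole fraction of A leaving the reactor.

Conversion of C: C consumed = 1ξ₁ = 0.488 × 249 → ξ₁ = 121.5 lbmol/h.
Yield of D: 1ξ₂ / 249 = 0.0316 → ξ₂ = 7.868 lbmol/h.
Outlet amounts (n = n₀ + Σ ν·ξ):
  C: 249 − 1(121.5) = 127.5
  A: 0 + 1(121.5) − 2(7.868) = 105.8
  D: 0 + 1(7.868) = 7.868
Total out = 241.1 lbmol/h; y_A = 105.8 / 241.1 = 0.4387.

0.439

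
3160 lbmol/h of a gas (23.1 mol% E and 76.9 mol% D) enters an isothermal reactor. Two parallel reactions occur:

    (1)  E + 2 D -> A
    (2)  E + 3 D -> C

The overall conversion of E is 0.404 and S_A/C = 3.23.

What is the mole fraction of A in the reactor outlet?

Conversion of E: E consumed = 0.404 × 730 = 294.9 lbmol/h = 1ξ₁ + 1ξ₂.
Selectivity: 1ξ₁ / (1ξ₂) = 3.23 → ξ₁ = 3.23 ξ₂.
Substitute: (1·3.23 + 1) ξ₂ = 294.9 → ξ₂ = 69.72 lbmol/h, ξ₁ = 225.2 lbmol/h.
Outlet amounts (n = n₀ + Σ ν·ξ):
  E: 730 − 1(225.2) − 1(69.72) = 435.1
  D: 2430 − 2(225.2) − 3(69.72) = 1771
  A: 0 + 1(225.2) = 225.2
  C: 0 + 1(69.72) = 69.72
Total out = 2500 lbmol/h; y_A = 225.2 / 2500 = 0.09006.

0.0901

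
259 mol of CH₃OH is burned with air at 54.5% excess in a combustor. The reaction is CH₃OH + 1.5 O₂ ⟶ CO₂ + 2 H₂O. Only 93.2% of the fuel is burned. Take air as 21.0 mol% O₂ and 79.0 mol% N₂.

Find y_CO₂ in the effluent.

Stoichiometric O₂ = 1.5 × 259 = 388.5 mol; O₂ fed = 388.5 × 1.545 = 600.2 mol.
N₂ fed = 600.2 × 79/21 = 2258 mol.
Fuel reacted = 0.932 × 259 → ξ = 241.4 mol.
Outlet (n = n₀ + ν ξ):
  CH₃OH: 259 − 1(241.4) = 17.61
  O₂: 600.2 − 1.5(241.4) = 238.2
  N₂: 2258 (inert)
  CO₂: 0 + 1(241.4) = 241.4
  H₂O: 0 + 2(241.4) = 482.8
Total out = 3238 mol; y_CO₂ = 241.4 / 3238 = 0.07455.

0.0745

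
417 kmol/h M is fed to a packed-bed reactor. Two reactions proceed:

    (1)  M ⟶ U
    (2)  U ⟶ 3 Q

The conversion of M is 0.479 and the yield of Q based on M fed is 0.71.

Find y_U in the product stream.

0.164

Conversion of M: M consumed = 1ξ₁ = 0.479 × 417 → ξ₁ = 199.7 kmol/h.
Yield of Q: 3ξ₂ / 417 = 0.71 → ξ₂ = 98.69 kmol/h.
Outlet amounts (n = n₀ + Σ ν·ξ):
  M: 417 − 1(199.7) = 217.3
  U: 0 + 1(199.7) − 1(98.69) = 101.1
  Q: 0 + 3(98.69) = 296.1
Total out = 614.4 kmol/h; y_U = 101.1 / 614.4 = 0.1645.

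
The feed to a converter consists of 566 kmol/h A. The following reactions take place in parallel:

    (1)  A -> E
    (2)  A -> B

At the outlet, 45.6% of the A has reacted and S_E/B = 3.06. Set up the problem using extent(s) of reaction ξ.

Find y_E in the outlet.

Conversion of A: A consumed = 0.456 × 566 = 258.1 kmol/h = 1ξ₁ + 1ξ₂.
Selectivity: 1ξ₁ / (1ξ₂) = 3.06 → ξ₁ = 3.06 ξ₂.
Substitute: (1·3.06 + 1) ξ₂ = 258.1 → ξ₂ = 63.57 kmol/h, ξ₁ = 194.5 kmol/h.
Outlet amounts (n = n₀ + Σ ν·ξ):
  A: 566 − 1(194.5) − 1(63.57) = 307.9
  E: 0 + 1(194.5) = 194.5
  B: 0 + 1(63.57) = 63.57
Total out = 566 kmol/h; y_E = 194.5 / 566 = 0.3437.

0.344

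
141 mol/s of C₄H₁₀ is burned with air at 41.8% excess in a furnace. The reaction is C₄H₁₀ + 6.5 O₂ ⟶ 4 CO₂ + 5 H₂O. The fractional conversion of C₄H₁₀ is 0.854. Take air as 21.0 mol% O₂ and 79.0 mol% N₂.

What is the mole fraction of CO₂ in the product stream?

Stoichiometric O₂ = 6.5 × 141 = 916.5 mol/s; O₂ fed = 916.5 × 1.418 = 1300 mol/s.
N₂ fed = 1300 × 79/21 = 4889 mol/s.
Fuel reacted = 0.854 × 141 → ξ = 120.4 mol/s.
Outlet (n = n₀ + ν ξ):
  C₄H₁₀: 141 − 1(120.4) = 20.59
  O₂: 1300 − 6.5(120.4) = 516.9
  N₂: 4889 (inert)
  CO₂: 0 + 4(120.4) = 481.7
  H₂O: 0 + 5(120.4) = 602.1
Total out = 6510 mol/s; y_CO₂ = 481.7 / 6510 = 0.07399.

0.074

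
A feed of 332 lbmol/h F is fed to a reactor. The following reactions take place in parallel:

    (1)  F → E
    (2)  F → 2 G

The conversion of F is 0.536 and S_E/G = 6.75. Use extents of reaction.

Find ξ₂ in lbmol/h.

Conversion of F: F consumed = 0.536 × 332 = 178 lbmol/h = 1ξ₁ + 1ξ₂.
Selectivity: 1ξ₁ / (2ξ₂) = 6.75 → ξ₁ = 13.5 ξ₂.
Substitute: (1·13.5 + 1) ξ₂ = 178 → ξ₂ = 12.27 lbmol/h, ξ₁ = 165.7 lbmol/h.
Outlet amounts (n = n₀ + Σ ν·ξ):
  F: 332 − 1(165.7) − 1(12.27) = 154
  E: 0 + 1(165.7) = 165.7
  G: 0 + 2(12.27) = 24.55

ξ₂ = 12.3 lbmol/h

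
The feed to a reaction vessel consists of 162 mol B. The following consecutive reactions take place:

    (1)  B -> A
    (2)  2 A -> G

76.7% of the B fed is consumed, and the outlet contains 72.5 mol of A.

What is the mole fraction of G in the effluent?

0.19

Conversion of B: B consumed = 1ξ₁ = 0.767 × 162 → ξ₁ = 124.3 mol.
A balance: n_A = 0 + 1ξ₁ − 2ξ₂ = 72.5 → ξ₂ = (1·124.3 − 72.5)/2 = 25.88 mol.
Outlet amounts (n = n₀ + Σ ν·ξ):
  B: 162 − 1(124.3) = 37.75
  A: 0 + 1(124.3) − 2(25.88) = 72.5
  G: 0 + 1(25.88) = 25.88
Total out = 136.1 mol; y_G = 25.88 / 136.1 = 0.1901.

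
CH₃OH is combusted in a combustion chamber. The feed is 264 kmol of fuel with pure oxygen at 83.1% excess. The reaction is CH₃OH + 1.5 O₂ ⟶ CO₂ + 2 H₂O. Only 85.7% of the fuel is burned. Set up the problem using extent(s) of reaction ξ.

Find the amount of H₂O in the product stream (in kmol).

Stoichiometric O₂ = 1.5 × 264 = 396 kmol; O₂ fed = 396 × 1.831 = 725.1 kmol.
Fuel reacted = 0.857 × 264 → ξ = 226.2 kmol.
Outlet (n = n₀ + ν ξ):
  CH₃OH: 264 − 1(226.2) = 37.75
  O₂: 725.1 − 1.5(226.2) = 385.7
  CO₂: 0 + 1(226.2) = 226.2
  H₂O: 0 + 2(226.2) = 452.5

452 kmol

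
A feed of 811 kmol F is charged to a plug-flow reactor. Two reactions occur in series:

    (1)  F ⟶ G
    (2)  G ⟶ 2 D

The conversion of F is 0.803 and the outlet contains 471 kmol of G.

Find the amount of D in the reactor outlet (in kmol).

360 kmol

Conversion of F: F consumed = 1ξ₁ = 0.803 × 811 → ξ₁ = 651.2 kmol.
G balance: n_G = 0 + 1ξ₁ − 1ξ₂ = 471 → ξ₂ = (1·651.2 − 471)/1 = 180.2 kmol.
Outlet amounts (n = n₀ + Σ ν·ξ):
  F: 811 − 1(651.2) = 159.8
  G: 0 + 1(651.2) − 1(180.2) = 471
  D: 0 + 2(180.2) = 360.5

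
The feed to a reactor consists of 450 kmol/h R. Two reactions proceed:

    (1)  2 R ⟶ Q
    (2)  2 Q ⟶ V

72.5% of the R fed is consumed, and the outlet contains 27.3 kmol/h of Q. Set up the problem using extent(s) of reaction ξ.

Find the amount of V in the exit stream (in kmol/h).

67.9 kmol/h

Conversion of R: R consumed = 2ξ₁ = 0.725 × 450 → ξ₁ = 163.1 kmol/h.
Q balance: n_Q = 0 + 1ξ₁ − 2ξ₂ = 27.3 → ξ₂ = (1·163.1 − 27.3)/2 = 67.91 kmol/h.
Outlet amounts (n = n₀ + Σ ν·ξ):
  R: 450 − 2(163.1) = 123.8
  Q: 0 + 1(163.1) − 2(67.91) = 27.3
  V: 0 + 1(67.91) = 67.91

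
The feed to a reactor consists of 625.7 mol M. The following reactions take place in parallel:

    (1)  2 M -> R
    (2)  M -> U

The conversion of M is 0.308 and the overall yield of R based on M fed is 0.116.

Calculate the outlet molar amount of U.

Yield of R: 1ξ₁ / 625.7 = 0.116 → ξ₁ = 72.58 mol.
Conversion of M: 2ξ₁ + 1ξ₂ = 0.308 × 625.7 = 192.7 → ξ₂ = 47.55 mol.
Outlet amounts (n = n₀ + Σ ν·ξ):
  M: 625.7 − 2(72.58) − 1(47.55) = 433
  R: 0 + 1(72.58) = 72.58
  U: 0 + 1(47.55) = 47.55

47.6 mol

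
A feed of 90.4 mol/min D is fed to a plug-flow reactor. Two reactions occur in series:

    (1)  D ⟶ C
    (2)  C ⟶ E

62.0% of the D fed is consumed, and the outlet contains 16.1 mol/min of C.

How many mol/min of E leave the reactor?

39.9 mol/min

Conversion of D: D consumed = 1ξ₁ = 0.62 × 90.4 → ξ₁ = 56.05 mol/min.
C balance: n_C = 0 + 1ξ₁ − 1ξ₂ = 16.1 → ξ₂ = (1·56.05 − 16.1)/1 = 39.95 mol/min.
Outlet amounts (n = n₀ + Σ ν·ξ):
  D: 90.4 − 1(56.05) = 34.35
  C: 0 + 1(56.05) − 1(39.95) = 16.1
  E: 0 + 1(39.95) = 39.95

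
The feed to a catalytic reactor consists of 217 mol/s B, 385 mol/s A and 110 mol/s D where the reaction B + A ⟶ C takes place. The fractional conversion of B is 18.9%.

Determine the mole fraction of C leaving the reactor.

B reacted = 0.189 × 217 = 41.01 mol/s; ν_B = −1, so ξ = 41.01/1 = 41.01 mol/s.
Outlet amounts (n = n₀ + ν ξ):
  B: 217 − 1(41.01) = 176
  A: 385 − 1(41.01) = 344
  C: 0 + 1(41.01) = 41.01
  D: 110 (inert)
Total out = 671 mol/s; y_C = 41.01 / 671 = 0.06112.

0.0611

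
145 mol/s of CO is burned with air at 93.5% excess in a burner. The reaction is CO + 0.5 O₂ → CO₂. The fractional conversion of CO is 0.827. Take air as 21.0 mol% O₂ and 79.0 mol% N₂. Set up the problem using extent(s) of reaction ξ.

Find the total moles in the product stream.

Stoichiometric O₂ = 0.5 × 145 = 72.5 mol/s; O₂ fed = 72.5 × 1.935 = 140.3 mol/s.
N₂ fed = 140.3 × 79/21 = 527.7 mol/s.
Fuel reacted = 0.827 × 145 → ξ = 119.9 mol/s.
Outlet (n = n₀ + ν ξ):
  CO: 145 − 1(119.9) = 25.09
  O₂: 140.3 − 0.5(119.9) = 80.33
  N₂: 527.7 (inert)
  CO₂: 0 + 1(119.9) = 119.9
Total out = 25.09 + 80.33 + 527.7 + 119.9 = 753.1 mol/s.

753 mol/s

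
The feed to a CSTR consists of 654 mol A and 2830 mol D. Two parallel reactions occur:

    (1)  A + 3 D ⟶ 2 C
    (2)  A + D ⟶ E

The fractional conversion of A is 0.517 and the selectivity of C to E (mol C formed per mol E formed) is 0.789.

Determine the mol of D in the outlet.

2300 mol

Conversion of A: A consumed = 0.517 × 654 = 338.1 mol = 1ξ₁ + 1ξ₂.
Selectivity: 2ξ₁ / (1ξ₂) = 0.789 → ξ₁ = 0.3945 ξ₂.
Substitute: (1·0.3945 + 1) ξ₂ = 338.1 → ξ₂ = 242.5 mol, ξ₁ = 95.65 mol.
Outlet amounts (n = n₀ + Σ ν·ξ):
  A: 654 − 1(95.65) − 1(242.5) = 315.9
  D: 2830 − 3(95.65) − 1(242.5) = 2301
  C: 0 + 2(95.65) = 191.3
  E: 0 + 1(242.5) = 242.5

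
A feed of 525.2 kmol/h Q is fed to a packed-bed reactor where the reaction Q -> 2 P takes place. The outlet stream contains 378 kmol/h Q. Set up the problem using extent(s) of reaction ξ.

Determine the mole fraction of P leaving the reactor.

0.438

For Q: n = n₀ − 1ξ → 378 = 525.2 − 1ξ, giving ξ = 147.2 kmol/h.
Outlet amounts (n = n₀ + ν ξ):
  Q: 525.2 − 1(147.2) = 378
  P: 0 + 2(147.2) = 294.4
Total out = 672.4 kmol/h; y_P = 294.4 / 672.4 = 0.4378.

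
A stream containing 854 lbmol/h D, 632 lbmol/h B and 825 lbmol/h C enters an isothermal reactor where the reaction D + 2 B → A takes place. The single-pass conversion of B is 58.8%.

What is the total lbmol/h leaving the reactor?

B reacted = 0.588 × 632 = 371.6 lbmol/h; ν_B = −2, so ξ = 371.6/2 = 185.8 lbmol/h.
Outlet amounts (n = n₀ + ν ξ):
  D: 854 − 1(185.8) = 668.2
  B: 632 − 2(185.8) = 260.4
  A: 0 + 1(185.8) = 185.8
  C: 825 (inert)
Total out = 668.2 + 260.4 + 185.8 + 825 = 1939 lbmol/h.

1940 lbmol/h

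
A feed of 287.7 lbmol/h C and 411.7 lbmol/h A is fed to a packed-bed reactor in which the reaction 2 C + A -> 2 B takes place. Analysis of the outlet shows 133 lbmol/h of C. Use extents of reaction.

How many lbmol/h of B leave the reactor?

For C: n = n₀ − 2ξ → 133 = 287.7 − 2ξ, giving ξ = 77.35 lbmol/h.
Outlet amounts (n = n₀ + ν ξ):
  C: 287.7 − 2(77.35) = 133
  A: 411.7 − 1(77.35) = 334.4
  B: 0 + 2(77.35) = 154.7

155 lbmol/h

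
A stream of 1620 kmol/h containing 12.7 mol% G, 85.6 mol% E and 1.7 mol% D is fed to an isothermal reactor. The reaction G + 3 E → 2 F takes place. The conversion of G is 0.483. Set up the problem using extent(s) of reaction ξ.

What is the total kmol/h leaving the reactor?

G reacted = 0.483 × 205.7 = 99.37 kmol/h; ν_G = −1, so ξ = 99.37/1 = 99.37 kmol/h.
Outlet amounts (n = n₀ + ν ξ):
  G: 205.7 − 1(99.37) = 106.4
  E: 1387 − 3(99.37) = 1089
  F: 0 + 2(99.37) = 198.7
  D: 27.54 (inert)
Total out = 106.4 + 1089 + 198.7 + 27.54 = 1421 kmol/h.

1420 kmol/h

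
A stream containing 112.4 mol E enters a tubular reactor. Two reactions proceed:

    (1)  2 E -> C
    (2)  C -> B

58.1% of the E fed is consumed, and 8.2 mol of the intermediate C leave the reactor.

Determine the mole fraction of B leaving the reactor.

Conversion of E: E consumed = 2ξ₁ = 0.581 × 112.4 → ξ₁ = 32.65 mol.
C balance: n_C = 0 + 1ξ₁ − 1ξ₂ = 8.2 → ξ₂ = (1·32.65 − 8.2)/1 = 24.45 mol.
Outlet amounts (n = n₀ + Σ ν·ξ):
  E: 112.4 − 2(32.65) = 47.1
  C: 0 + 1(32.65) − 1(24.45) = 8.2
  B: 0 + 1(24.45) = 24.45
Total out = 79.75 mol; y_B = 24.45 / 79.75 = 0.3066.

0.307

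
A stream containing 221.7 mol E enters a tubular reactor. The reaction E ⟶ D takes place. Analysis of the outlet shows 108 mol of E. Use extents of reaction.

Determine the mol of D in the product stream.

For E: n = n₀ − 1ξ → 108 = 221.7 − 1ξ, giving ξ = 113.7 mol.
Outlet amounts (n = n₀ + ν ξ):
  E: 221.7 − 1(113.7) = 108
  D: 0 + 1(113.7) = 113.7

114 mol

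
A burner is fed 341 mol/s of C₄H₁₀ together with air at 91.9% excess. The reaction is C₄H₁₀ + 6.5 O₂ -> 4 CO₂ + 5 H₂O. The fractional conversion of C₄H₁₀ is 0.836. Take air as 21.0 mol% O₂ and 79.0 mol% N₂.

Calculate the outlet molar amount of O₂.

Stoichiometric O₂ = 6.5 × 341 = 2216 mol/s; O₂ fed = 2216 × 1.919 = 4253 mol/s.
N₂ fed = 4253 × 79/21 = 16000 mol/s.
Fuel reacted = 0.836 × 341 → ξ = 285.1 mol/s.
Outlet (n = n₀ + ν ξ):
  C₄H₁₀: 341 − 1(285.1) = 55.92
  O₂: 4253 − 6.5(285.1) = 2400
  N₂: 16000 (inert)
  CO₂: 0 + 4(285.1) = 1140
  H₂O: 0 + 5(285.1) = 1425

2400 mol/s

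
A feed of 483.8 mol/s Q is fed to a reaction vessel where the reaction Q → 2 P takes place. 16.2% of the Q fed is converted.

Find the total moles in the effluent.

Q reacted = 0.162 × 483.8 = 78.38 mol/s; ν_Q = −1, so ξ = 78.38/1 = 78.38 mol/s.
Outlet amounts (n = n₀ + ν ξ):
  Q: 483.8 − 1(78.38) = 405.4
  P: 0 + 2(78.38) = 156.8
Total out = 405.4 + 156.8 = 562.2 mol/s.

562 mol/s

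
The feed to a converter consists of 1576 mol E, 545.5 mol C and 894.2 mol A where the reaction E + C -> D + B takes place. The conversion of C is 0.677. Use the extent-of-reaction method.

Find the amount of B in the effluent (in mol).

369 mol

C reacted = 0.677 × 545.5 = 369.3 mol; ν_C = −1, so ξ = 369.3/1 = 369.3 mol.
Outlet amounts (n = n₀ + ν ξ):
  E: 1576 − 1(369.3) = 1207
  C: 545.5 − 1(369.3) = 176.2
  D: 0 + 1(369.3) = 369.3
  B: 0 + 1(369.3) = 369.3
  A: 894.2 (inert)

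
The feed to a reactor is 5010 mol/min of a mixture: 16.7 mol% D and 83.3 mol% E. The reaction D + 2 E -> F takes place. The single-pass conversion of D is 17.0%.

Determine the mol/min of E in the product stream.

3890 mol/min

D reacted = 0.17 × 836.7 = 142.2 mol/min; ν_D = −1, so ξ = 142.2/1 = 142.2 mol/min.
Outlet amounts (n = n₀ + ν ξ):
  D: 836.7 − 1(142.2) = 694.4
  E: 4173 − 2(142.2) = 3889
  F: 0 + 1(142.2) = 142.2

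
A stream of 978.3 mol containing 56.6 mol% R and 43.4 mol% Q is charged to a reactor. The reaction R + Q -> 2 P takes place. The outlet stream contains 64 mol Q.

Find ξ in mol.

ξ = 361 mol

For Q: n = n₀ − 1ξ → 64 = 424.6 − 1ξ, giving ξ = 360.6 mol.
Outlet amounts (n = n₀ + ν ξ):
  R: 553.7 − 1(360.6) = 193.1
  Q: 424.6 − 1(360.6) = 64
  P: 0 + 2(360.6) = 721.2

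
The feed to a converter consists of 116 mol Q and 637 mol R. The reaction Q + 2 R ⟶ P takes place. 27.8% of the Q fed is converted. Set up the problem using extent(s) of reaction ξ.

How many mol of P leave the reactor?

32.2 mol

Q reacted = 0.278 × 116 = 32.25 mol; ν_Q = −1, so ξ = 32.25/1 = 32.25 mol.
Outlet amounts (n = n₀ + ν ξ):
  Q: 116 − 1(32.25) = 83.75
  R: 637 − 2(32.25) = 572.5
  P: 0 + 1(32.25) = 32.25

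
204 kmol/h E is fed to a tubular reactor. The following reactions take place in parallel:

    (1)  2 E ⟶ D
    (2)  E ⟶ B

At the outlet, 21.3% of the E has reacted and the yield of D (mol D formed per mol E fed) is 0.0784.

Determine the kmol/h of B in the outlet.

Yield of D: 1ξ₁ / 204 = 0.0784 → ξ₁ = 15.99 kmol/h.
Conversion of E: 2ξ₁ + 1ξ₂ = 0.213 × 204 = 43.45 → ξ₂ = 11.46 kmol/h.
Outlet amounts (n = n₀ + Σ ν·ξ):
  E: 204 − 2(15.99) − 1(11.46) = 160.5
  D: 0 + 1(15.99) = 15.99
  B: 0 + 1(11.46) = 11.46

11.5 kmol/h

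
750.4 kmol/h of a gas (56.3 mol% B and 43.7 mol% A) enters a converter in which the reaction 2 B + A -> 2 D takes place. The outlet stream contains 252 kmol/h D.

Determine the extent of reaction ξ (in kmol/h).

For D: n = n₀ + 2ξ → 252 = 0 + 2ξ, giving ξ = 126 kmol/h.
Outlet amounts (n = n₀ + ν ξ):
  B: 422.5 − 2(126) = 170.5
  A: 327.9 − 1(126) = 201.9
  D: 0 + 2(126) = 252

ξ = 126 kmol/h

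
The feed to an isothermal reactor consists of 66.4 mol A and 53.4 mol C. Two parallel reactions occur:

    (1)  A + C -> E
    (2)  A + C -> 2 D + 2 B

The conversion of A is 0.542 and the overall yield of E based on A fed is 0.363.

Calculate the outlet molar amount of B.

23.8 mol

Yield of E: 1ξ₁ / 66.4 = 0.363 → ξ₁ = 24.1 mol.
Conversion of A: 1ξ₁ + 1ξ₂ = 0.542 × 66.4 = 35.99 → ξ₂ = 11.89 mol.
Outlet amounts (n = n₀ + Σ ν·ξ):
  A: 66.4 − 1(24.1) − 1(11.89) = 30.41
  C: 53.4 − 1(24.1) − 1(11.89) = 17.41
  E: 0 + 1(24.1) = 24.1
  D: 0 + 2(11.89) = 23.77
  B: 0 + 2(11.89) = 23.77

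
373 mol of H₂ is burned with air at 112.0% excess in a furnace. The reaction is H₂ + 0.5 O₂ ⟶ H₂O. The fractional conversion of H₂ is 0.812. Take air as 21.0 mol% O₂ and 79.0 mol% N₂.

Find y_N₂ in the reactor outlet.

0.707

Stoichiometric O₂ = 0.5 × 373 = 186.5 mol; O₂ fed = 186.5 × 2.120 = 395.4 mol.
N₂ fed = 395.4 × 79/21 = 1487 mol.
Fuel reacted = 0.812 × 373 → ξ = 302.9 mol.
Outlet (n = n₀ + ν ξ):
  H₂: 373 − 1(302.9) = 70.12
  O₂: 395.4 − 0.5(302.9) = 243.9
  N₂: 1487 (inert)
  H₂O: 0 + 1(302.9) = 302.9
Total out = 2104 mol; y_N₂ = 1487 / 2104 = 0.7068.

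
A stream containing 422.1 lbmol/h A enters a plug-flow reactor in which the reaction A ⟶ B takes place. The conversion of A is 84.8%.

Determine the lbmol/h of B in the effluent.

A reacted = 0.848 × 422.1 = 357.9 lbmol/h; ν_A = −1, so ξ = 357.9/1 = 357.9 lbmol/h.
Outlet amounts (n = n₀ + ν ξ):
  A: 422.1 − 1(357.9) = 64.16
  B: 0 + 1(357.9) = 357.9

358 lbmol/h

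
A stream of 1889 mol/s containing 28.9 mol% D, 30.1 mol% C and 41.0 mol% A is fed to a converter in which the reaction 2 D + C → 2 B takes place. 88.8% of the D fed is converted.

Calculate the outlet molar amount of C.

D reacted = 0.888 × 545.9 = 484.8 mol/s; ν_D = −2, so ξ = 484.8/2 = 242.4 mol/s.
Outlet amounts (n = n₀ + ν ξ):
  D: 545.9 − 2(242.4) = 61.14
  C: 568.6 − 1(242.4) = 326.2
  B: 0 + 2(242.4) = 484.8
  A: 774.5 (inert)

326 mol/s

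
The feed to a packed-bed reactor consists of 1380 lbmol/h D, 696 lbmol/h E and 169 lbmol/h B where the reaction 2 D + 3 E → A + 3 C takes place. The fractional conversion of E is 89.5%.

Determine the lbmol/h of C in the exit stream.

E reacted = 0.895 × 696 = 622.9 lbmol/h; ν_E = −3, so ξ = 622.9/3 = 207.6 lbmol/h.
Outlet amounts (n = n₀ + ν ξ):
  D: 1380 − 2(207.6) = 964.7
  E: 696 − 3(207.6) = 73.08
  A: 0 + 1(207.6) = 207.6
  C: 0 + 3(207.6) = 622.9
  B: 169 (inert)

623 lbmol/h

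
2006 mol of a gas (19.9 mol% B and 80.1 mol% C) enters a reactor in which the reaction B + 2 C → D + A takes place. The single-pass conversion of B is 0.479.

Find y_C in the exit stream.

0.675

B reacted = 0.479 × 399.2 = 191.2 mol; ν_B = −1, so ξ = 191.2/1 = 191.2 mol.
Outlet amounts (n = n₀ + ν ξ):
  B: 399.2 − 1(191.2) = 208
  C: 1607 − 2(191.2) = 1224
  D: 0 + 1(191.2) = 191.2
  A: 0 + 1(191.2) = 191.2
Total out = 1815 mol; y_C = 1224 / 1815 = 0.6747.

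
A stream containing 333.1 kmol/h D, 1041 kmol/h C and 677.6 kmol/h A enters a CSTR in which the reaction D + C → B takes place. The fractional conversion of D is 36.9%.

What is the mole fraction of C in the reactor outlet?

0.476

D reacted = 0.369 × 333.1 = 122.9 kmol/h; ν_D = −1, so ξ = 122.9/1 = 122.9 kmol/h.
Outlet amounts (n = n₀ + ν ξ):
  D: 333.1 − 1(122.9) = 210.2
  C: 1041 − 1(122.9) = 918.1
  B: 0 + 1(122.9) = 122.9
  A: 677.6 (inert)
Total out = 1929 kmol/h; y_C = 918.1 / 1929 = 0.476.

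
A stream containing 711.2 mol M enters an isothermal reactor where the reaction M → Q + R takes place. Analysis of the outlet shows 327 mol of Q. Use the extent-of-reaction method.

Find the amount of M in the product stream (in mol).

384 mol

For Q: n = n₀ + 1ξ → 327 = 0 + 1ξ, giving ξ = 327 mol.
Outlet amounts (n = n₀ + ν ξ):
  M: 711.2 − 1(327) = 384.2
  Q: 0 + 1(327) = 327
  R: 0 + 1(327) = 327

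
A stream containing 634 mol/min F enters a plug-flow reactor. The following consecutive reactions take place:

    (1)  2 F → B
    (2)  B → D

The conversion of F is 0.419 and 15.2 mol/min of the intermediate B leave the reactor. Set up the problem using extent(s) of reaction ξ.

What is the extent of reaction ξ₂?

Conversion of F: F consumed = 2ξ₁ = 0.419 × 634 → ξ₁ = 132.8 mol/min.
B balance: n_B = 0 + 1ξ₁ − 1ξ₂ = 15.2 → ξ₂ = (1·132.8 − 15.2)/1 = 117.6 mol/min.
Outlet amounts (n = n₀ + Σ ν·ξ):
  F: 634 − 2(132.8) = 368.4
  B: 0 + 1(132.8) − 1(117.6) = 15.2
  D: 0 + 1(117.6) = 117.6

ξ₂ = 118 mol/min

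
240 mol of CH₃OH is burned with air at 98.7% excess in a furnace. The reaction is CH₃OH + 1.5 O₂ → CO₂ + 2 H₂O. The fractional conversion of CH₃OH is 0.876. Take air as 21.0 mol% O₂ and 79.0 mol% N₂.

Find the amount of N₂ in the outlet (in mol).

2690 mol

Stoichiometric O₂ = 1.5 × 240 = 360 mol; O₂ fed = 360 × 1.987 = 715.3 mol.
N₂ fed = 715.3 × 79/21 = 2691 mol.
Fuel reacted = 0.876 × 240 → ξ = 210.2 mol.
Outlet (n = n₀ + ν ξ):
  CH₃OH: 240 − 1(210.2) = 29.76
  O₂: 715.3 − 1.5(210.2) = 400
  N₂: 2691 (inert)
  CO₂: 0 + 1(210.2) = 210.2
  H₂O: 0 + 2(210.2) = 420.5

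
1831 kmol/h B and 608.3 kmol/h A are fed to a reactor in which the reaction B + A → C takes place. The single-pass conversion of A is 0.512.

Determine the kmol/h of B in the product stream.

1520 kmol/h

A reacted = 0.512 × 608.3 = 311.4 kmol/h; ν_A = −1, so ξ = 311.4/1 = 311.4 kmol/h.
Outlet amounts (n = n₀ + ν ξ):
  B: 1831 − 1(311.4) = 1520
  A: 608.3 − 1(311.4) = 296.9
  C: 0 + 1(311.4) = 311.4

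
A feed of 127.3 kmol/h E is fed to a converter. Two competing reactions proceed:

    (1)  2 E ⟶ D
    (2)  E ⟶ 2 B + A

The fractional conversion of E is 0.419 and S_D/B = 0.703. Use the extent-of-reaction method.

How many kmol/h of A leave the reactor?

14 kmol/h

Conversion of E: E consumed = 0.419 × 127.3 = 53.34 kmol/h = 2ξ₁ + 1ξ₂.
Selectivity: 1ξ₁ / (2ξ₂) = 0.703 → ξ₁ = 1.406 ξ₂.
Substitute: (2·1.406 + 1) ξ₂ = 53.34 → ξ₂ = 13.99 kmol/h, ξ₁ = 19.67 kmol/h.
Outlet amounts (n = n₀ + Σ ν·ξ):
  E: 127.3 − 2(19.67) − 1(13.99) = 73.96
  D: 0 + 1(19.67) = 19.67
  B: 0 + 2(13.99) = 27.98
  A: 0 + 1(13.99) = 13.99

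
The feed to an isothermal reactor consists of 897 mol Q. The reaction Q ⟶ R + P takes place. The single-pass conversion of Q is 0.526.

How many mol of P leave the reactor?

472 mol

Q reacted = 0.526 × 897 = 471.8 mol; ν_Q = −1, so ξ = 471.8/1 = 471.8 mol.
Outlet amounts (n = n₀ + ν ξ):
  Q: 897 − 1(471.8) = 425.2
  R: 0 + 1(471.8) = 471.8
  P: 0 + 1(471.8) = 471.8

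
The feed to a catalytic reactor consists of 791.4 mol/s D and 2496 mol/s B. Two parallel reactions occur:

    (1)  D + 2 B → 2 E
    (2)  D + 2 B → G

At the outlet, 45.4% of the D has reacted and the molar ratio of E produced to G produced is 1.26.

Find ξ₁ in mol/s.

ξ₁ = 139 mol/s

Conversion of D: D consumed = 0.454 × 791.4 = 359.3 mol/s = 1ξ₁ + 1ξ₂.
Selectivity: 2ξ₁ / (1ξ₂) = 1.26 → ξ₁ = 0.63 ξ₂.
Substitute: (1·0.63 + 1) ξ₂ = 359.3 → ξ₂ = 220.4 mol/s, ξ₁ = 138.9 mol/s.
Outlet amounts (n = n₀ + Σ ν·ξ):
  D: 791.4 − 1(138.9) − 1(220.4) = 432.1
  B: 2496 − 2(138.9) − 2(220.4) = 1777
  E: 0 + 2(138.9) = 277.7
  G: 0 + 1(220.4) = 220.4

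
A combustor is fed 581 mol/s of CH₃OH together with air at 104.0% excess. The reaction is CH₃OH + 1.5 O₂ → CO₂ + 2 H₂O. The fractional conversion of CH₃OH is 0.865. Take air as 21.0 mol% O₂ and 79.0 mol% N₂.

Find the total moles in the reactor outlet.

9300 mol/s

Stoichiometric O₂ = 1.5 × 581 = 871.5 mol/s; O₂ fed = 871.5 × 2.040 = 1778 mol/s.
N₂ fed = 1778 × 79/21 = 6688 mol/s.
Fuel reacted = 0.865 × 581 → ξ = 502.6 mol/s.
Outlet (n = n₀ + ν ξ):
  CH₃OH: 581 − 1(502.6) = 78.44
  O₂: 1778 − 1.5(502.6) = 1024
  N₂: 6688 (inert)
  CO₂: 0 + 1(502.6) = 502.6
  H₂O: 0 + 2(502.6) = 1005
Total out = 78.44 + 1024 + 6688 + 502.6 + 1005 = 9298 mol/s.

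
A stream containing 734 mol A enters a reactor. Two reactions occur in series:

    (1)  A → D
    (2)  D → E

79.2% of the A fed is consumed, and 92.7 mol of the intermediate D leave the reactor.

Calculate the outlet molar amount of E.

Conversion of A: A consumed = 1ξ₁ = 0.792 × 734 → ξ₁ = 581.3 mol.
D balance: n_D = 0 + 1ξ₁ − 1ξ₂ = 92.7 → ξ₂ = (1·581.3 − 92.7)/1 = 488.6 mol.
Outlet amounts (n = n₀ + Σ ν·ξ):
  A: 734 − 1(581.3) = 152.7
  D: 0 + 1(581.3) − 1(488.6) = 92.7
  E: 0 + 1(488.6) = 488.6

489 mol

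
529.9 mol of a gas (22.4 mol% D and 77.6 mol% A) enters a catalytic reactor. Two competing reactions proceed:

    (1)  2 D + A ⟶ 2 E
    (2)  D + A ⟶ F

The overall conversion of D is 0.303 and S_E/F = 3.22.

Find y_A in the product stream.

Conversion of D: D consumed = 0.303 × 118.7 = 35.97 mol = 2ξ₁ + 1ξ₂.
Selectivity: 2ξ₁ / (1ξ₂) = 3.22 → ξ₁ = 1.61 ξ₂.
Substitute: (2·1.61 + 1) ξ₂ = 35.97 → ξ₂ = 8.523 mol, ξ₁ = 13.72 mol.
Outlet amounts (n = n₀ + Σ ν·ξ):
  D: 118.7 − 2(13.72) − 1(8.523) = 82.73
  A: 411.2 − 1(13.72) − 1(8.523) = 389
  E: 0 + 2(13.72) = 27.44
  F: 0 + 1(8.523) = 8.523
Total out = 507.7 mol; y_A = 389 / 507.7 = 0.7662.

0.766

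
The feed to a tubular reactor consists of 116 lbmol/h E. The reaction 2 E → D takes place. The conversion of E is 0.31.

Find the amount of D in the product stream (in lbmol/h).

E reacted = 0.31 × 116 = 35.96 lbmol/h; ν_E = −2, so ξ = 35.96/2 = 17.98 lbmol/h.
Outlet amounts (n = n₀ + ν ξ):
  E: 116 − 2(17.98) = 80.04
  D: 0 + 1(17.98) = 17.98

18 lbmol/h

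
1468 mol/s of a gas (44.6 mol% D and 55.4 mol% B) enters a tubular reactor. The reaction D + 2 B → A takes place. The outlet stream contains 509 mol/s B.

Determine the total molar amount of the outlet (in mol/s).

1160 mol/s

For B: n = n₀ − 2ξ → 509 = 813.3 − 2ξ, giving ξ = 152.1 mol/s.
Outlet amounts (n = n₀ + ν ξ):
  D: 654.7 − 1(152.1) = 502.6
  B: 813.3 − 2(152.1) = 509
  A: 0 + 1(152.1) = 152.1
Total out = 502.6 + 509 + 152.1 = 1164 mol/s.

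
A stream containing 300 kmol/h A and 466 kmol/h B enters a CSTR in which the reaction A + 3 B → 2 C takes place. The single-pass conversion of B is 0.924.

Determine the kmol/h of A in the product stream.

156 kmol/h

B reacted = 0.924 × 466 = 430.6 kmol/h; ν_B = −3, so ξ = 430.6/3 = 143.5 kmol/h.
Outlet amounts (n = n₀ + ν ξ):
  A: 300 − 1(143.5) = 156.5
  B: 466 − 3(143.5) = 35.42
  C: 0 + 2(143.5) = 287.1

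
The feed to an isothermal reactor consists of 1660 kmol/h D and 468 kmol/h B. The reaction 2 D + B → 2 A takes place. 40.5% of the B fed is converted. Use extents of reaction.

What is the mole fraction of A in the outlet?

0.196

B reacted = 0.405 × 468 = 189.5 kmol/h; ν_B = −1, so ξ = 189.5/1 = 189.5 kmol/h.
Outlet amounts (n = n₀ + ν ξ):
  D: 1660 − 2(189.5) = 1281
  B: 468 − 1(189.5) = 278.5
  A: 0 + 2(189.5) = 379.1
Total out = 1938 kmol/h; y_A = 379.1 / 1938 = 0.1956.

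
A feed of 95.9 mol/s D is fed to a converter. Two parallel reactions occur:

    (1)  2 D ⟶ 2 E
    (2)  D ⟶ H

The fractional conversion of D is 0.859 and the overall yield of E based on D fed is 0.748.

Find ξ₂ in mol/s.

ξ₂ = 10.6 mol/s

Yield of E: 2ξ₁ / 95.9 = 0.748 → ξ₁ = 35.87 mol/s.
Conversion of D: 2ξ₁ + 1ξ₂ = 0.859 × 95.9 = 82.38 → ξ₂ = 10.64 mol/s.
Outlet amounts (n = n₀ + Σ ν·ξ):
  D: 95.9 − 2(35.87) − 1(10.64) = 13.52
  E: 0 + 2(35.87) = 71.73
  H: 0 + 1(10.64) = 10.64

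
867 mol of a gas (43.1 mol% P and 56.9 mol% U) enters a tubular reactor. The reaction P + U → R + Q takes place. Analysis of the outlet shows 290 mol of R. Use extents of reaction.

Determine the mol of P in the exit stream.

For R: n = n₀ + 1ξ → 290 = 0 + 1ξ, giving ξ = 290 mol.
Outlet amounts (n = n₀ + ν ξ):
  P: 373.7 − 1(290) = 83.68
  U: 493.3 − 1(290) = 203.3
  R: 0 + 1(290) = 290
  Q: 0 + 1(290) = 290

83.7 mol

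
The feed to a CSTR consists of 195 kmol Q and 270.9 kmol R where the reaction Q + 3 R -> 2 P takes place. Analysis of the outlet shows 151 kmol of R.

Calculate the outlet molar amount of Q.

155 kmol

For R: n = n₀ − 3ξ → 151 = 270.9 − 3ξ, giving ξ = 39.97 kmol.
Outlet amounts (n = n₀ + ν ξ):
  Q: 195 − 1(39.97) = 155
  R: 270.9 − 3(39.97) = 151
  P: 0 + 2(39.97) = 79.93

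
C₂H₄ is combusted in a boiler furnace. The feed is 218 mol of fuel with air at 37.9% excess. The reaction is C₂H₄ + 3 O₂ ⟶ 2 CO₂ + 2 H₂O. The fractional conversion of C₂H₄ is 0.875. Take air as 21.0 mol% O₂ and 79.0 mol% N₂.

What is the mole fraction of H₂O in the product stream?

0.0845

Stoichiometric O₂ = 3 × 218 = 654 mol; O₂ fed = 654 × 1.379 = 901.9 mol.
N₂ fed = 901.9 × 79/21 = 3393 mol.
Fuel reacted = 0.875 × 218 → ξ = 190.8 mol.
Outlet (n = n₀ + ν ξ):
  C₂H₄: 218 − 1(190.8) = 27.25
  O₂: 901.9 − 3(190.8) = 329.6
  N₂: 3393 (inert)
  CO₂: 0 + 2(190.8) = 381.5
  H₂O: 0 + 2(190.8) = 381.5
Total out = 4513 mol; y_H₂O = 381.5 / 4513 = 0.08454.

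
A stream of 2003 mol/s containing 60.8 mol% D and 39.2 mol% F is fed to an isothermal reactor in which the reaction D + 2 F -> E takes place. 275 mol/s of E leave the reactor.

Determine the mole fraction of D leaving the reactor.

0.649

For E: n = n₀ + 1ξ → 275 = 0 + 1ξ, giving ξ = 275 mol/s.
Outlet amounts (n = n₀ + ν ξ):
  D: 1218 − 1(275) = 942.8
  F: 785.2 − 2(275) = 235.2
  E: 0 + 1(275) = 275
Total out = 1453 mol/s; y_D = 942.8 / 1453 = 0.6489.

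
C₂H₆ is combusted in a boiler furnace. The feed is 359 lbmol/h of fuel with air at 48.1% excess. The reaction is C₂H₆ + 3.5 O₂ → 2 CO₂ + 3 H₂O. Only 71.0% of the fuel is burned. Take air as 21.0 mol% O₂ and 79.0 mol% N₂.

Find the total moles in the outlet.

Stoichiometric O₂ = 3.5 × 359 = 1256 lbmol/h; O₂ fed = 1256 × 1.481 = 1861 lbmol/h.
N₂ fed = 1861 × 79/21 = 7000 lbmol/h.
Fuel reacted = 0.71 × 359 → ξ = 254.9 lbmol/h.
Outlet (n = n₀ + ν ξ):
  C₂H₆: 359 − 1(254.9) = 104.1
  O₂: 1861 − 3.5(254.9) = 968.8
  N₂: 7000 (inert)
  CO₂: 0 + 2(254.9) = 509.8
  H₂O: 0 + 3(254.9) = 764.7
Total out = 104.1 + 968.8 + 7000 + 509.8 + 764.7 = 9348 lbmol/h.

9350 lbmol/h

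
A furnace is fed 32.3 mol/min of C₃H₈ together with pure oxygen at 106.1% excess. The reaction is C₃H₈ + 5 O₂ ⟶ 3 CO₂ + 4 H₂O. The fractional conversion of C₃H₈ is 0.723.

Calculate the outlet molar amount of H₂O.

93.4 mol/min

Stoichiometric O₂ = 5 × 32.3 = 161.5 mol/min; O₂ fed = 161.5 × 2.061 = 332.9 mol/min.
Fuel reacted = 0.723 × 32.3 → ξ = 23.35 mol/min.
Outlet (n = n₀ + ν ξ):
  C₃H₈: 32.3 − 1(23.35) = 8.947
  O₂: 332.9 − 5(23.35) = 216.1
  CO₂: 0 + 3(23.35) = 70.06
  H₂O: 0 + 4(23.35) = 93.41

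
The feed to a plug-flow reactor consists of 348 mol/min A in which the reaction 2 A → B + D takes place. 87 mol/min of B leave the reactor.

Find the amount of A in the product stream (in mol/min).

174 mol/min

For B: n = n₀ + 1ξ → 87 = 0 + 1ξ, giving ξ = 87 mol/min.
Outlet amounts (n = n₀ + ν ξ):
  A: 348 − 2(87) = 174
  B: 0 + 1(87) = 87
  D: 0 + 1(87) = 87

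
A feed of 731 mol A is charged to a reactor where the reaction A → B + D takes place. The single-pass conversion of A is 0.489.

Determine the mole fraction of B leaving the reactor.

0.328

A reacted = 0.489 × 731 = 357.5 mol; ν_A = −1, so ξ = 357.5/1 = 357.5 mol.
Outlet amounts (n = n₀ + ν ξ):
  A: 731 − 1(357.5) = 373.5
  B: 0 + 1(357.5) = 357.5
  D: 0 + 1(357.5) = 357.5
Total out = 1088 mol; y_B = 357.5 / 1088 = 0.3284.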